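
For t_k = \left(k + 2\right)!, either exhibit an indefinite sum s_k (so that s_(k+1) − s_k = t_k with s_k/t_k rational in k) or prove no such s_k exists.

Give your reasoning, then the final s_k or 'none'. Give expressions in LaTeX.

none — t_k is not Gosper-summable

t_(k+1)/t_k = k + 3.
A = k + 3, B = 1, C = 1.
Key eq: (k + 3)·f(k+1) = (1)·f(k) + (1).
d = -1 from the (1,0,0) case.
Bound -1 < 0, so the key equation has no polynomial solution.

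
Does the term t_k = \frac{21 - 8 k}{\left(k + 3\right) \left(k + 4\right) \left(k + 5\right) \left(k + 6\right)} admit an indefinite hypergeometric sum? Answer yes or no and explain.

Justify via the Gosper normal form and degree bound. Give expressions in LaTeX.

Step 1: r(k) = (k + 3)*(8*k - 13)/((k + 7)*(8*k - 21)).
Factor: A=k + 3; B=k + 7; C=k - 21/8.
Set up (k + 3)·f(k+1) − (k + 6)·f(k) − (k - 21/8) = 0.
Bound: deg f ≤ 3.
Match coefficients ⇒ f(k) = -k*(k**2 + 12*k + 127)/160.
So s_k = (B(k−1)f/C)·t_k = (-k*(k + 6)*(k**2 + 12*k + 127)/(20*(8*k - 21)))·t_k = k*(k**2 + 12*k + 127)/(20*(k + 3)*(k + 4)*(k + 5)).
s_(k+1) − s_k = (21 - 8*k)/(k**4 + 18*k**3 + 119*k**2 + 342*k + 360) = t_k.

Yes. s_k = \frac{k \left(k^{2} + 12 k + 127\right)}{20 \left(k + 3\right) \left(k + 4\right) \left(k + 5\right)}.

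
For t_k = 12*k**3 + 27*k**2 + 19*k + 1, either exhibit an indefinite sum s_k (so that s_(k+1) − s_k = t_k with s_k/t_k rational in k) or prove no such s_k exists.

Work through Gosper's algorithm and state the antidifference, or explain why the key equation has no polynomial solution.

s_k = k*(3*k**3 + 3*k**2 - k - 4)

The ratio is (12*k**3 + 63*k**2 + 109*k + 59)/(12*k**3 + 27*k**2 + 19*k + 1).
Normal form (A,B,C) = (1, 1, k**3 + 9*k**2/4 + 19*k/12 + 1/12).
Solve (1)·f(k+1) − (1)·f(k) = k**3 + 9*k**2/4 + 19*k/12 + 1/12.
Degrees (0,0,3) ⇒ d ≤ 4.
A polynomial solution: f(k) = k*(3*k**3 + 3*k**2 - k - 4)/12.
Get s_k = R·t_k = k*(3*k**3 + 3*k**2 - k - 4) with R(k) = B(k−1)f(k)/C(k) = k*(3*k**3 + 3*k**2 - k - 4)/(12*k**3 + 27*k**2 + 19*k + 1).
Check: Δs_k = 12*k**3 + 27*k**2 + 19*k + 1. ✓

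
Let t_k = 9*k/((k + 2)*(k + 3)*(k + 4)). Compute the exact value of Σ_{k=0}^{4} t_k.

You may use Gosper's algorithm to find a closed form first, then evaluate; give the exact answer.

Σ = 15/28

t_(k+1)/t_k = (k + 1)*(k + 2)/(k*(k + 5)).
Factor: A=k + 2; B=k + 5; C=k.
f must satisfy (k + 2)·f(k+1) − (k + 4)·f(k) = k.
From deg A=1, deg B=1, deg C=1: d=2.
Match coefficients ⇒ f(k) = k*(k - 1)/6.
R(k) = B(k−1)·f(k)/C(k) = (k - 1)*(k + 4)/6; s_k = R·t_k = 3*k*(k - 1)/(2*(k + 2)*(k + 3)).
Δs = 9*k/(k**3 + 9*k**2 + 26*k + 24), as required.
Evaluate s at k=5 and k=0: 15/28 and 0; difference 15/28.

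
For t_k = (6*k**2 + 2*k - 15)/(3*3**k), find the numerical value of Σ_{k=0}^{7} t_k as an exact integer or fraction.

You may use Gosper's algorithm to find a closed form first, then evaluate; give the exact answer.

Step 1: r(k) = (6*k**2 + 14*k - 7)/(3*(6*k**2 + 2*k - 15)).
Factor: A=1/3; B=1; C=k**2 + k/3 - 5/2.
Set up (1/3)·f(k+1) − (1)·f(k) − (k**2 + k/3 - 5/2) = 0.
deg f ≤ 2 (via 0,0,2).
Match coefficients ⇒ f(k) = -(k + 2)*(3*k - 2)/2.
Then R = B(k−1)f/C = -3*(k + 2)*(3*k - 2)/(6*k**2 + 2*k - 15), so s_k = R(k)·t_k = (-3*k**2 - 4*k + 4)/3**k.
Verify: (6*k**2 + 2*k - 15)/(3*3**k) matches t_k.
Sum = s_(8) − s_(0); s_(8) = -220/6561, s_(0) = 4 ⇒ -26464/6561.

Σ = -26464/6561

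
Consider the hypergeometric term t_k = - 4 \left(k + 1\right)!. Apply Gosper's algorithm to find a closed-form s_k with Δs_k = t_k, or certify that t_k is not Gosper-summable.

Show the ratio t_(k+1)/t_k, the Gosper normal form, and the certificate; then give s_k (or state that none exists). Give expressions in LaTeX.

none — t_k is not Gosper-summable

Step 1: r(k) = k + 2.
So A=k + 2 and B=1, with C=1.
Solve (k + 2)·f(k+1) − (1)·f(k) = 1.
deg f ≤ -1 (via 1,0,0).
deg f ≤ -1 is impossible — no certificate.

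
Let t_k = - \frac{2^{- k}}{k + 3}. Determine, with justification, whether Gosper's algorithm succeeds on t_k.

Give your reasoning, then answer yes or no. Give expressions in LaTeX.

Compute t_(k+1)/t_k: get (k + 3)/(2*(k + 4)).
Take A(k)=k/2 + 3/2, B(k)=k + 4, C(k)=1.
Solve (k/2 + 3/2)·f(k+1) − (k + 3)·f(k) = 1.
Degrees (1,1,0) ⇒ d ≤ -1.
Negative degree bound (-1): no f exists, t_k not Gosper-summable.

No — key equation has no polynomial f.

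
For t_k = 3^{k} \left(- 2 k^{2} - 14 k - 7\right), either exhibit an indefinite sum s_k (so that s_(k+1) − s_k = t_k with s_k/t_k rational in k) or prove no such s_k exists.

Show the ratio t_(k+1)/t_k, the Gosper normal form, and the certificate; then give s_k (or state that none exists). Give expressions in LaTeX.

Compute t_(k+1)/t_k: get 3*(2*k**2 + 18*k + 23)/(2*k**2 + 14*k + 7).
Gosper form: A/B · C(k+1)/C(k) with A=3, B=1, C=k**2 + 7*k + 7/2.
f must satisfy (3)·f(k+1) − (1)·f(k) = k**2 + 7*k + 7/2.
deg f ≤ 2 (via 0,0,2).
Match coefficients ⇒ f(k) = (k**2 + 4*k - 4)/2.
R(k) = B(k−1)·f(k)/C(k) = (k**2 + 4*k - 4)/(2*k**2 + 14*k + 7); s_k = R·t_k = 3**k*(-k**2 - 4*k + 4).
s_(k+1) − s_k = 3**k*(-2*k**2 - 14*k - 7) = t_k.

s_k = 3^{k} \left(- k^{2} - 4 k + 4\right)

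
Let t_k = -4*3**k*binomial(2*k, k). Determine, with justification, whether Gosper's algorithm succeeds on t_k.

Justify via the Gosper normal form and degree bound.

No. Not Gosper-summable.

Step 1: r(k) = 6*(2*k + 1)/(k + 1).
Factor: A=12*k + 6; B=k + 1; C=1.
f must satisfy (12*k + 6)·f(k+1) − (k)·f(k) = 1.
d = -1 from the (1,1,0) case.
Negative degree bound (-1): no f exists, t_k not Gosper-summable.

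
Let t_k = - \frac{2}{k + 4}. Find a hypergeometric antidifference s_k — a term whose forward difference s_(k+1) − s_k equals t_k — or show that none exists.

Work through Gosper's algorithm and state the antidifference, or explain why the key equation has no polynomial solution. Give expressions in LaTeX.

not Gosper-summable; s_k does not exist

Compute t_(k+1)/t_k: get (k + 4)/(k + 5).
A = k + 4, B = k + 5, C = 1.
Set up (k + 4)·f(k+1) − (k + 4)·f(k) − (1) = 0.
deg f ≤ 0 (via 1,1,0).
Put f(k) = c0: A·f(k+1) − B(k−1)·f(k) − C = -1; need -1 = 0 — inconsistent ⇒ no f, not summable.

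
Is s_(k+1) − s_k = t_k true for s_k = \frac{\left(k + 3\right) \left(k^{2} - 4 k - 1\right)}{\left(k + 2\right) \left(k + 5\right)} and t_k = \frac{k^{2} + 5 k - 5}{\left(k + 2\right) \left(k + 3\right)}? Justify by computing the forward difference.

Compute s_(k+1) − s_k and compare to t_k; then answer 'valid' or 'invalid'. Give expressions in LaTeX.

Invalid: residual \frac{22 \left(- k^{2} - 3 k + 2\right)}{k^{4} + 16 k^{3} + 91 k^{2} + 216 k + 180} ≠ 0.

s_(k+1) = -(k + 4)*(4*k - (k + 1)**2 + 5)/((k + 3)*(k + 6))
s_(k+1) − s_k = (k**4 + 16*k**3 + 58*k**2 + 29*k - 106)/(k**4 + 16*k**3 + 91*k**2 + 216*k + 180)
(s_(k+1) − s_k) − t_k = 22*(-k**2 - 3*k + 2)/(k**4 + 16*k**3 + 91*k**2 + 216*k + 180)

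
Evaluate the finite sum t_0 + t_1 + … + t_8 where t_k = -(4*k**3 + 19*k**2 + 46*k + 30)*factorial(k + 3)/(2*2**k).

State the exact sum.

Σ = -329313594

The ratio is (4*k**4 + 47*k**3 + 220*k**2 + 483*k + 396)/(2*(4*k**3 + 19*k**2 + 46*k + 30)).
So A=k/2 + 2 and B=1, with C=k**3 + 19*k**2/4 + 23*k/2 + 15/2.
f must satisfy (k/2 + 2)·f(k+1) − (1)·f(k) = k**3 + 19*k**2/4 + 23*k/2 + 15/2.
Degrees (1,0,3) ⇒ d ≤ 2.
Solving with deg f ≤ 2: f(k) = (4*k**2 + 3*k + 1)/2.
Certificate R = B(k−1)f/C = 2*(4*k**2 + 3*k + 1)/(4*k**3 + 19*k**2 + 46*k + 30) gives s_k = -(4*k**2 + 3*k + 1)*factorial(k + 3)/2**k.
Verify: -(4*k**3 + 19*k**2 + 46*k + 30)*factorial(k + 3)/(2*2**k) matches t_k.
Telescoping: Σ = s_(9) − s_(0) = -329313600 − (-6) = -329313594.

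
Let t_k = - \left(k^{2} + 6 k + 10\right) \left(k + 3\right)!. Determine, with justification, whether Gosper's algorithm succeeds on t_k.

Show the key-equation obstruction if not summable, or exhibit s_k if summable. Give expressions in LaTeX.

Step 1: r(k) = (k + 4)*(6*k + (k + 1)**2 + 16)/(k**2 + 6*k + 10).
A = k + 4, B = 1, C = k**2 + 6*k + 10.
Key eq: (k + 4)·f(k+1) = (1)·f(k) + (k**2 + 6*k + 10).
deg f ≤ 1 (via 1,0,2).
Solving with deg f ≤ 1: f(k) = k + 2.
So s_k = (B(k−1)f/C)·t_k = ((k + 2)/(k**2 + 6*k + 10))·t_k = -(k + 2)*factorial(k + 3).
Verify: -(k**2 + 6*k + 10)*factorial(k + 3) matches t_k.

Yes. s_k = - \left(k + 2\right) \left(k + 3\right)!.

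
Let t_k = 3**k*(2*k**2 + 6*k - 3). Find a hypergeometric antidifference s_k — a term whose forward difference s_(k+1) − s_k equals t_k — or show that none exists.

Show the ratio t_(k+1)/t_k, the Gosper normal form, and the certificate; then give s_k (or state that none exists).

The ratio is 3*(2*k**2 + 10*k + 5)/(2*k**2 + 6*k - 3).
Gosper form: A/B · C(k+1)/C(k) with A=3, B=1, C=k**2 + 3*k - 3/2.
Key eq: (3)·f(k+1) = (1)·f(k) + (k**2 + 3*k - 3/2).
d = 2 from the (0,0,2) case.
A polynomial solution: f(k) = (k**2 - 3)/2.
Then R = B(k−1)f/C = (k**2 - 3)/(2*k**2 + 6*k - 3), so s_k = R(k)·t_k = 3**k*(k**2 - 3).
Check: Δs_k = 3**k*(2*k**2 + 6*k - 3). ✓

s_k = 3**k*(k**2 - 3)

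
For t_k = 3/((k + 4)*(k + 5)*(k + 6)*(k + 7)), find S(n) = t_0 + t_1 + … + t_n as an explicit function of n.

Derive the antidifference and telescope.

S(n) = (n**3 + 18*n**2 + 107*n + 90)/(120*(n**3 + 18*n**2 + 107*n + 210))

Step 1: r(k) = (k + 4)/(k + 8).
Take A(k)=k + 4, B(k)=k + 8, C(k)=1.
Need (k + 4)·f(k+1) − (k + 7)·f(k) = 1.
d = 3 from the (1,1,0) case.
Solve for f: f(k) = k*(k**2 + 15*k + 74)/360 (degree 3 ≤ 3).
Then R = B(k−1)f/C = k*(k + 7)*(k**2 + 15*k + 74)/360, so s_k = R(k)·t_k = k*(k**2 + 15*k + 74)/(120*(k + 4)*(k + 5)*(k + 6)).
Δs = 3/(k**4 + 22*k**3 + 179*k**2 + 638*k + 840), as required.
Telescope: S(n) = s_(n+1) − s_(0) = (n**3 + 18*n**2 + 107*n + 90)/(120*(n**3 + 18*n**2 + 107*n + 210)) − (0) = (n**3 + 18*n**2 + 107*n + 90)/(120*(n**3 + 18*n**2 + 107*n + 210)).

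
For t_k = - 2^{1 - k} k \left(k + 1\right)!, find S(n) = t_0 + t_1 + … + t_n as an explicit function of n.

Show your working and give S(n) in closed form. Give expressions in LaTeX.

Compute t_(k+1)/t_k: get (k + 1)*(k + 2)/(2*k).
A = k/2 + 1, B = 1, C = k.
f must satisfy (k/2 + 1)·f(k+1) − (1)·f(k) = k.
From deg A=1, deg B=0, deg C=1: d=0.
Match coefficients ⇒ f(k) = 2.
Get s_k = R·t_k = -2**(2 - k)*factorial(k + 1) with R(k) = B(k−1)f(k)/C(k) = 2/k.
Δs = -2**(1 - k)*k*factorial(k + 1), as required.
Telescope: S(n) = s_(n+1) − s_(0) = -2**(1 - n)*factorial(n + 2) − (-4) = 4 - 2*factorial(n + 2)/2**n.

S(n) = 4 - 2 \cdot 2^{- n} \left(n + 2\right)!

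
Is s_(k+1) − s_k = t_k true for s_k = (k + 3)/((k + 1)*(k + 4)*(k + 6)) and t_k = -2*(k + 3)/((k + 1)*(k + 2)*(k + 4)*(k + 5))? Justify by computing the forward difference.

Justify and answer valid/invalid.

s_(k+1) = (k + 4)/((k + 2)*(k + 5)*(k + 7))
s_(k+1) − s_k = (k + 4)/((k + 2)*(k + 5)*(k + 7)) - (k + 3)/((k + 1)*(k + 4)*(k + 6))
(s_(k+1) − s_k) − t_k = 3*(3*k**2 + 25*k + 46)/(k**6 + 25*k**5 + 247*k**4 + 1219*k**3 + 3112*k**2 + 3796*k + 1680)

Invalid: residual 3*(3*k**2 + 25*k + 46)/(k**6 + 25*k**5 + 247*k**4 + 1219*k**3 + 3112*k**2 + 3796*k + 1680) ≠ 0.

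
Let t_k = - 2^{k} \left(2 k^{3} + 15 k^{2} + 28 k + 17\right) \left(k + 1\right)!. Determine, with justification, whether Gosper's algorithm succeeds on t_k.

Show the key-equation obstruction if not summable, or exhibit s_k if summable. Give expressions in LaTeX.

Yes. s_k = - 2^{k} \left(k^{2} + 4 k - 1\right) \left(k + 1\right)!.

r(k) = 2*(2*k**4 + 25*k**3 + 106*k**2 + 190*k + 124)/(2*k**3 + 15*k**2 + 28*k + 17) after simplifying.
A = 2*k + 4, B = 1, C = k**3 + 15*k**2/2 + 14*k + 17/2.
Set up (2*k + 4)·f(k+1) − (1)·f(k) − (k**3 + 15*k**2/2 + 14*k + 17/2) = 0.
deg f ≤ 2 (via 1,0,3).
Solve for f: f(k) = (k**2 + 4*k - 1)/2 (degree 2 ≤ 2).
R(k) = B(k−1)·f(k)/C(k) = (k**2 + 4*k - 1)/(2*k**3 + 15*k**2 + 28*k + 17); s_k = R·t_k = -2**k*(k**2 + 4*k - 1)*factorial(k + 1).
Verify: -2**k*(2*k**3 + 15*k**2 + 28*k + 17)*factorial(k + 1) matches t_k.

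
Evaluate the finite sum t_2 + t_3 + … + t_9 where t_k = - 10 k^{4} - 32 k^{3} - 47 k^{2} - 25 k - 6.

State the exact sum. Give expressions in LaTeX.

Compute t_(k+1)/t_k: get (10*k**4 + 72*k**3 + 203*k**2 + 255*k + 120)/(10*k**4 + 32*k**3 + 47*k**2 + 25*k + 6).
So A=1 and B=1, with C=k**4 + 16*k**3/5 + 47*k**2/10 + 5*k/2 + 3/5.
Set up (1)·f(k+1) − (1)·f(k) − (k**4 + 16*k**3/5 + 47*k**2/10 + 5*k/2 + 3/5) = 0.
deg f ≤ 5 (via 0,0,4).
A polynomial solution: f(k) = k*(2*k**4 + 3*k**3 + 3*k**2 - 3*k + 1)/10.
R(k) = B(k−1)·f(k)/C(k) = k*(2*k**4 + 3*k**3 + 3*k**2 - 3*k + 1)/(10*k**4 + 32*k**3 + 47*k**2 + 25*k + 6); s_k = R·t_k = k*(-2*k**4 - 3*k**3 - 3*k**2 + 3*k - 1).
s_(k+1) − s_k = -10*k**4 - 32*k**3 - 47*k**2 - 25*k - 6 = t_k.
Telescoping: Σ = s_(10) − s_(2) = -232710 − (-126) = -232584.

Σ = -232584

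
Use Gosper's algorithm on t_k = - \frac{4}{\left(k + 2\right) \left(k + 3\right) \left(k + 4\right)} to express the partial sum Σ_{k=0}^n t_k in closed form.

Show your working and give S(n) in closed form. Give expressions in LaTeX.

S(n) = \frac{- n^{2} - 7 n - 6}{3 \left(n^{2} + 7 n + 12\right)}

t_(k+1)/t_k = (k + 2)/(k + 5).
Take A(k)=k + 2, B(k)=k + 5, C(k)=1.
f must satisfy (k + 2)·f(k+1) − (k + 4)·f(k) = 1.
From deg A=1, deg B=1, deg C=0: d=2.
Coefficient equations give f(k) = k*(k + 5)/12.
Certificate R = B(k−1)f/C = k*(k + 4)*(k + 5)/12 gives s_k = k*(-k - 5)/(3*(k + 2)*(k + 3)).
Verify: -4/(k**3 + 9*k**2 + 26*k + 24) matches t_k.
Telescope: S(n) = s_(n+1) − s_(0) = (-n**2 - 7*n - 6)/(3*(n**2 + 7*n + 12)) − (0) = (-n**2 - 7*n - 6)/(3*(n**2 + 7*n + 12)).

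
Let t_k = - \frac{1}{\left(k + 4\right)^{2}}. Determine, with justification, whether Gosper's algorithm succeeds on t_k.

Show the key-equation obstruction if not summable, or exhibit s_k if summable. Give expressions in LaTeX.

r(k) = (k + 4)**2/(k + 5)**2 after simplifying.
So A=k**2 + 8*k + 16 and B=k**2 + 10*k + 25, with C=1.
Solve (k**2 + 8*k + 16)·f(k+1) − (k**2 + 8*k + 16)·f(k) = 1.
From deg A=2, deg B=2, deg C=0: d=0.
Put f(k) = c0: A·f(k+1) − B(k−1)·f(k) − C = -1; need -1 = 0 — inconsistent ⇒ no f, not summable.

No — t_k has no hypergeometric antidifference.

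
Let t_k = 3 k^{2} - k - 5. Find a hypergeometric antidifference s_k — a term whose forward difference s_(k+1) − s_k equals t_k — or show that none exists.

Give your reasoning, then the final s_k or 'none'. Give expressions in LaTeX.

s_k = k \left(k^{2} - 2 k - 4\right)

r(k) = (k - 3*(k + 1)**2 + 6)/(-3*k**2 + k + 5) after simplifying.
Gosper form: A/B · C(k+1)/C(k) with A=1, B=1, C=k**2 - k/3 - 5/3.
Need (1)·f(k+1) − (1)·f(k) = k**2 - k/3 - 5/3.
Degrees (0,0,2) ⇒ d ≤ 3.
Solve for f: f(k) = k*(k**2 - 2*k - 4)/3 (degree 3 ≤ 3).
R(k) = B(k−1)·f(k)/C(k) = k*(k**2 - 2*k - 4)/(3*k**2 - k - 5); s_k = R·t_k = k*(k**2 - 2*k - 4).
s_(k+1) − s_k = 3*k**2 - k - 5 = t_k.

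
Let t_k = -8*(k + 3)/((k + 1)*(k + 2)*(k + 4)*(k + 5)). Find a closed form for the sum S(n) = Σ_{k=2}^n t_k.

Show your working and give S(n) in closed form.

S(n) = 2*(-n**2 - 7*n + 8)/(9*(n**2 + 7*n + 10))

Compute t_(k+1)/t_k: get (k + 1)*(k + 4)**2/((k + 3)**2*(k + 6)).
Factor: A=k + 1; B=k + 6; C=k**2 + 6*k + 9.
Set up (k + 1)·f(k+1) − (k + 5)·f(k) − (k**2 + 6*k + 9) = 0.
deg f ≤ 4 (via 1,1,2).
Coefficient equations give f(k) = k*(k + 2)*(k + 3)*(k + 5)/8.
Then R = B(k−1)f/C = k*(k + 2)*(k + 5)**2/(8*(k + 3)), so s_k = R(k)·t_k = k*(-k - 5)/(k**2 + 5*k + 4).
Verify: 8*(-k - 3)/(k**4 + 12*k**3 + 49*k**2 + 78*k + 40) matches t_k.
Evaluate: s_(n+1) = (-n**2 - 7*n - 6)/(n**2 + 7*n + 10); subtract s_(2) = -7/9 ⇒ S(n) = 2*(-n**2 - 7*n + 8)/(9*(n**2 + 7*n + 10)).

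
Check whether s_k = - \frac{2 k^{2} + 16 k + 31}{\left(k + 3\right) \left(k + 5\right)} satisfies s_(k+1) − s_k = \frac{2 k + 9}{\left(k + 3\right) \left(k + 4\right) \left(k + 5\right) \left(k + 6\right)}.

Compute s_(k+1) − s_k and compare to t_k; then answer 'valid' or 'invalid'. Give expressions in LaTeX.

s_(k+1) = (-16*k - 2*(k + 1)**2 - 47)/((k + 4)*(k + 6))
s_(k+1) − s_k = (2*k + 9)/(k**4 + 18*k**3 + 119*k**2 + 342*k + 360)
(s_(k+1) − s_k) − t_k = 0

valid (s_(k+1) − s_k reduces to t_k)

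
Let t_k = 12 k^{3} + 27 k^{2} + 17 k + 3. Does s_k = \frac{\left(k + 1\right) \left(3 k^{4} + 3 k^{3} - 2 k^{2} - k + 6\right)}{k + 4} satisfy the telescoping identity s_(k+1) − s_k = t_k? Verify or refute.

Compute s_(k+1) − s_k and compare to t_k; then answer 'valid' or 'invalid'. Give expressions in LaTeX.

Invalid: residual \frac{3 \left(- 9 k^{4} - 72 k^{3} - 127 k^{2} - 72 k - 6\right)}{k^{2} + 9 k + 20} ≠ 0.

s_(k+1) = (3*k**5 + 21*k**4 + 55*k**3 + 66*k**2 + 41*k + 18)/(k + 5)
s_(k+1) − s_k = (12*k**5 + 108*k**4 + 284*k**3 + 315*k**2 + 151*k + 42)/(k**2 + 9*k + 20)
(s_(k+1) − s_k) − t_k = 3*(-9*k**4 - 72*k**3 - 127*k**2 - 72*k - 6)/(k**2 + 9*k + 20)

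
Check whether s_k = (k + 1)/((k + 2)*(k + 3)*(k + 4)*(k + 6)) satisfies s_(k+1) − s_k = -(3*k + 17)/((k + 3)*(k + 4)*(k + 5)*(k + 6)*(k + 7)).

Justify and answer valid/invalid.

s_(k+1) = (k + 2)/((k + 3)*(k + 4)*(k + 5)*(k + 7))
s_(k+1) − s_k = (-(k + 1)*(k + 5)*(k + 7) + (k + 2)**2*(k + 6))/((k + 2)*(k + 3)*(k + 4)*(k + 5)*(k + 6)*(k + 7))
(s_(k+1) − s_k) − t_k = (4*k + 23)/(k**6 + 27*k**5 + 295*k**4 + 1665*k**3 + 5104*k**2 + 8028*k + 5040)

Invalid: residual (4*k + 23)/(k**6 + 27*k**5 + 295*k**4 + 1665*k**3 + 5104*k**2 + 8028*k + 5040) ≠ 0.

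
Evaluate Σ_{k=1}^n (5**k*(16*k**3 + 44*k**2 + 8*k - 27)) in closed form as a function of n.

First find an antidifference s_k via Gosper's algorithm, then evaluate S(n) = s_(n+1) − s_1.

r(k) = 5*(16*k**3 + 92*k**2 + 144*k + 41)/(16*k**3 + 44*k**2 + 8*k - 27) after simplifying.
Gosper form: A/B · C(k+1)/C(k) with A=5, B=1, C=k**3 + 11*k**2/4 + k/2 - 27/16.
Key eq: (5)·f(k+1) = (1)·f(k) + (k**3 + 11*k**2/4 + k/2 - 27/16).
deg f ≤ 3 (via 0,0,3).
Match coefficients ⇒ f(k) = (4*k**3 - 4*k**2 - 3*k - 3)/16.
Get s_k = R·t_k = 5**k*(4*k**3 - 4*k**2 - 3*k - 3) with R(k) = B(k−1)f(k)/C(k) = (4*k**3 - 4*k**2 - 3*k - 3)/(16*k**3 + 44*k**2 + 8*k - 27).
Check: Δs_k = 5**k*(16*k**3 + 44*k**2 + 8*k - 27). ✓
Σ_(k=1)^n t_k = s_(n+1) − s_(1) = (5**(n + 1)*(4*n**3 + 8*n**2 + n - 6)) − (-30), i.e. 20*5**n*n**3 + 40*5**n*n**2 + 5*5**n*n - 30*5**n + 30.

S(n) = 20*5**n*n**3 + 40*5**n*n**2 + 5*5**n*n - 30*5**n + 30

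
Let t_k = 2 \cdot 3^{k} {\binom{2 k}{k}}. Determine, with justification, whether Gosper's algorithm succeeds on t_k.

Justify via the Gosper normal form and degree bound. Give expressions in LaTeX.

No — key equation has no polynomial f.

Compute t_(k+1)/t_k: get 6*(2*k + 1)/(k + 1).
So A=12*k + 6 and B=k + 1, with C=1.
Need (12*k + 6)·f(k+1) − (k)·f(k) = 1.
deg f ≤ -1 (via 1,1,0).
Negative degree bound (-1): no f exists, t_k not Gosper-summable.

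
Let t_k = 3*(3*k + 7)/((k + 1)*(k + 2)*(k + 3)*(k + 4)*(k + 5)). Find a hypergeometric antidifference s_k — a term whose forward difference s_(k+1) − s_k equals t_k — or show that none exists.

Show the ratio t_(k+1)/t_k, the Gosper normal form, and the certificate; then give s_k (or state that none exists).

s_k = k*(k**2 + 8*k + 19)/(4*(k**3 + 8*k**2 + 19*k + 12))

Compute t_(k+1)/t_k: get (k + 1)*(3*k + 10)/((k + 6)*(3*k + 7)).
Take A(k)=k + 1, B(k)=k + 6, C(k)=k + 7/3.
Need (k + 1)·f(k+1) − (k + 5)·f(k) = k + 7/3.
Degrees (1,1,1) ⇒ d ≤ 4.
A polynomial solution: f(k) = k*(k + 2)*(k**2 + 8*k + 19)/36.
R(k) = B(k−1)·f(k)/C(k) = k*(k + 2)*(k + 5)*(k**2 + 8*k + 19)/(12*(3*k + 7)); s_k = R·t_k = k*(k**2 + 8*k + 19)/(4*(k**3 + 8*k**2 + 19*k + 12)).
s_(k+1) − s_k = 3*(3*k + 7)/(k**5 + 15*k**4 + 85*k**3 + 225*k**2 + 274*k + 120) = t_k.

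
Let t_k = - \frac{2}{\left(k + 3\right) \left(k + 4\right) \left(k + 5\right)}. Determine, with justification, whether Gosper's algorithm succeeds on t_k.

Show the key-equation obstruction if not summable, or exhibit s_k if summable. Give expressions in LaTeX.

Yes. s_k = \frac{k \left(- k - 7\right)}{12 \left(k + 3\right) \left(k + 4\right)}.

Ratio r(k) = (k + 3)/(k + 6).
Take A(k)=k + 3, B(k)=k + 6, C(k)=1.
Solve (k + 3)·f(k+1) − (k + 5)·f(k) = 1.
From deg A=1, deg B=1, deg C=0: d=2.
A polynomial solution: f(k) = k*(k + 7)/24.
Certificate R = B(k−1)f/C = k*(k + 5)*(k + 7)/24 gives s_k = k*(-k - 7)/(12*(k + 3)*(k + 4)).
s_(k+1) − s_k = -2/(k**3 + 12*k**2 + 47*k + 60) = t_k.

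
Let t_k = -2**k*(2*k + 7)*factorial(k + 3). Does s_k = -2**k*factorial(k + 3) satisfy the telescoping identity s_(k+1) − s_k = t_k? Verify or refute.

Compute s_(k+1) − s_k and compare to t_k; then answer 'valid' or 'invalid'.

s_(k+1) = -2**(k + 1)*factorial(k + 4)
s_(k+1) − s_k = -2**k*(2*k + 7)*factorial(k + 3)
(s_(k+1) − s_k) − t_k = 0

valid (s_(k+1) − s_k reduces to t_k)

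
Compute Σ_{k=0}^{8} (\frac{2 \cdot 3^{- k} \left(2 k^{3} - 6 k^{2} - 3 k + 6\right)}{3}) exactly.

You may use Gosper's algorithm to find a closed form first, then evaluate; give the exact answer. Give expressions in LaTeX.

Σ = 77540/19683

r(k) = (2*k**3 - 9*k - 1)/(3*(2*k**3 - 6*k**2 - 3*k + 6)) after simplifying.
So A=1/3 and B=1, with C=k**3 - 3*k**2 - 3*k/2 + 3.
Set up (1/3)·f(k+1) − (1)·f(k) − (k**3 - 3*k**2 - 3*k/2 + 3) = 0.
deg f ≤ 3 (via 0,0,3).
Solve for f: f(k) = -3*(k - 1)*(2*k**2 - k - 4)/4 (degree 3 ≤ 3).
So s_k = (B(k−1)f/C)·t_k = (-3*(k - 1)*(2*k**2 - k - 4)/(2*(2*k**3 - 6*k**2 - 3*k + 6)))·t_k = (-2*k**3 + 3*k**2 + 3*k - 4)/3**k.
Check: Δs_k = 2*(2*k**3 - 6*k**2 - 3*k + 6)/(3*3**k). ✓
Telescoping: Σ = s_(9) − s_(0) = -1192/19683 − (-4) = 77540/19683.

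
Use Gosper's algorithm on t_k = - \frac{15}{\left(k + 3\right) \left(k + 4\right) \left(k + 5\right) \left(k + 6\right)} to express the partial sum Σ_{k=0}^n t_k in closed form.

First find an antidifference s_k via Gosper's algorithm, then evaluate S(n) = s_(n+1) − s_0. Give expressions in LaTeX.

S(n) = \frac{- n^{3} - 15 n^{2} - 74 n - 60}{12 \left(n^{3} + 15 n^{2} + 74 n + 120\right)}

The ratio is (k + 3)/(k + 7).
Normal form (A,B,C) = (k + 3, k + 7, 1).
Set up (k + 3)·f(k+1) − (k + 6)·f(k) − (1) = 0.
d = 3 from the (1,1,0) case.
Solving with deg f ≤ 3: f(k) = k*(k**2 + 12*k + 47)/180.
Certificate R = B(k−1)f/C = k*(k + 6)*(k**2 + 12*k + 47)/180 gives s_k = k*(-k**2 - 12*k - 47)/(12*(k + 3)*(k + 4)*(k + 5)).
s_(k+1) − s_k = -15/(k**4 + 18*k**3 + 119*k**2 + 342*k + 360) = t_k.
Telescope: S(n) = s_(n+1) − s_(0) = (-n**3 - 15*n**2 - 74*n - 60)/(12*(n**3 + 15*n**2 + 74*n + 120)) − (0) = (-n**3 - 15*n**2 - 74*n - 60)/(12*(n**3 + 15*n**2 + 74*n + 120)).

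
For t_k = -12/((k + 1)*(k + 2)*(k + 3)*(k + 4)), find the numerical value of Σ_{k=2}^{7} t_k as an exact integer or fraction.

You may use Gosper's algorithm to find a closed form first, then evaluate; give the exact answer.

Ratio r(k) = (k + 1)/(k + 5).
Gosper form: A/B · C(k+1)/C(k) with A=k + 1, B=k + 5, C=1.
f must satisfy (k + 1)·f(k+1) − (k + 4)·f(k) = 1.
Bound: deg f ≤ 3.
A polynomial solution: f(k) = k*(k**2 + 6*k + 11)/18.
Certificate R = B(k−1)f/C = k*(k + 4)*(k**2 + 6*k + 11)/18 gives s_k = 2*k*(-k**2 - 6*k - 11)/(3*(k + 1)*(k + 2)*(k + 3)).
Check: Δs_k = -12/(k**4 + 10*k**3 + 35*k**2 + 50*k + 24). ✓
Telescoping: Σ = s_(8) − s_(2) = -328/495 − (-3/5) = -31/495.

Σ = -31/495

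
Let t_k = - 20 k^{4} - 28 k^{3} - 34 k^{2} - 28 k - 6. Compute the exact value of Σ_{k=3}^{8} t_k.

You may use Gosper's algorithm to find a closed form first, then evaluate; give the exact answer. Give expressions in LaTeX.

Σ = -218862

Compute t_(k+1)/t_k: get (10*k**4 + 54*k**3 + 119*k**2 + 130*k + 58)/(10*k**4 + 14*k**3 + 17*k**2 + 14*k + 3).
Factor: A=1; B=1; C=k**4 + 7*k**3/5 + 17*k**2/10 + 7*k/5 + 3/10.
Need (1)·f(k+1) − (1)·f(k) = k**4 + 7*k**3/5 + 17*k**2/10 + 7*k/5 + 3/10.
Degrees (0,0,4) ⇒ d ≤ 5.
Solve for f: f(k) = k*(4*k**4 - 3*k**3 + 4*k**2 + 4*k - 3)/20 (degree 5 ≤ 5).
Certificate R = B(k−1)f/C = k*(4*k**4 - 3*k**3 + 4*k**2 + 4*k - 3)/(2*(10*k**4 + 14*k**3 + 17*k**2 + 14*k + 3)) gives s_k = k*(-4*k**4 + 3*k**3 - 4*k**2 - 4*k + 3).
s_(k+1) − s_k = -20*k**4 - 28*k**3 - 34*k**2 - 28*k - 6 = t_k.
Evaluate s at k=9 and k=3: -219726 and -864; difference -218862.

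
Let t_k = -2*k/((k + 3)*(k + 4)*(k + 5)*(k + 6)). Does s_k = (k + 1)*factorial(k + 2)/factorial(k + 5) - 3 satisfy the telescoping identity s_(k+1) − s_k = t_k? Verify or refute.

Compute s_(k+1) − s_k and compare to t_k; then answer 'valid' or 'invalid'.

s_(k+1) = (k + 2)*factorial(k + 3)/factorial(k + 6) - 3
s_(k+1) − s_k = -2*k/((k + 3)*(k + 4)*(k + 5)*(k + 6))
(s_(k+1) − s_k) − t_k = 0

valid; difference matches t_k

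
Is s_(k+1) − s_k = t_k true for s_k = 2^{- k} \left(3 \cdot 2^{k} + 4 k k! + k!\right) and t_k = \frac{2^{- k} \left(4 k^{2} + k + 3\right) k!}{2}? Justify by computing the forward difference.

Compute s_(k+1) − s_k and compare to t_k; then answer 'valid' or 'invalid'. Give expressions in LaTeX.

valid; difference matches t_k

s_(k+1) = (6*2**k + 4*k**2*factorial(k) + 9*k*factorial(k) + 5*factorial(k))/(2*2**k)
s_(k+1) − s_k = (4*k**2 + k + 3)*factorial(k)/(2*2**k)
(s_(k+1) − s_k) − t_k = 0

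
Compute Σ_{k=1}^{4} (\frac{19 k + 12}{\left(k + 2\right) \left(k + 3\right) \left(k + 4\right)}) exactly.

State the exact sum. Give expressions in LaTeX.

Σ = 32/21

Ratio r(k) = (k + 2)*(19*k + 31)/((k + 5)*(19*k + 12)).
So A=k + 2 and B=k + 5, with C=k + 12/19.
Set up (k + 2)·f(k+1) − (k + 4)·f(k) − (k + 12/19) = 0.
d = 2 from the (1,1,1) case.
Solve for f: f(k) = k*(25*k + 11)/114 (degree 2 ≤ 2).
R(k) = B(k−1)·f(k)/C(k) = k*(k + 4)*(25*k + 11)/(6*(19*k + 12)); s_k = R·t_k = k*(25*k + 11)/(6*(k + 2)*(k + 3)).
Δs = (19*k + 12)/(k**3 + 9*k**2 + 26*k + 24), as required.
Telescoping: Σ = s_(5) − s_(1) = 85/42 − (1/2) = 32/21.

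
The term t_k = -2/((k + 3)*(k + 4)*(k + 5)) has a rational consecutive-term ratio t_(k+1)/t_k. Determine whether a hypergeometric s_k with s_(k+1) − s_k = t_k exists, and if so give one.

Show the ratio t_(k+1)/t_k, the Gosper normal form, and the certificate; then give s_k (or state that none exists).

s_k = k*(-k - 7)/(12*(k + 3)*(k + 4))

The ratio is (k + 3)/(k + 6).
Factor: A=k + 3; B=k + 6; C=1.
Need (k + 3)·f(k+1) − (k + 5)·f(k) = 1.
From deg A=1, deg B=1, deg C=0: d=2.
A polynomial solution: f(k) = k*(k + 7)/24.
So s_k = (B(k−1)f/C)·t_k = (k*(k + 5)*(k + 7)/24)·t_k = k*(-k - 7)/(12*(k + 3)*(k + 4)).
Verify: -2/(k**3 + 12*k**2 + 47*k + 60) matches t_k.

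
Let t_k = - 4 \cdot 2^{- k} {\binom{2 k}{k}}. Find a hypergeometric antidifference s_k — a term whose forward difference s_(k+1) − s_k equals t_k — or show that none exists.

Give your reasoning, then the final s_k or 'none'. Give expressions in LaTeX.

no hypergeometric antidifference exists

Step 1: r(k) = (2*k + 1)/(k + 1).
A = 2*k + 1, B = k + 1, C = 1.
Need (2*k + 1)·f(k+1) − (k)·f(k) = 1.
deg f ≤ -1 (via 1,1,0).
Bound -1 < 0, so the key equation has no polynomial solution.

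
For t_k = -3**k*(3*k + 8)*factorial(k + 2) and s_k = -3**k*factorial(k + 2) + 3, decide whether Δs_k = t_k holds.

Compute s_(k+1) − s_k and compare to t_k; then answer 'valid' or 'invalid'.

s_(k+1) = -3**(k + 1)*factorial(k + 3) + 3
s_(k+1) − s_k = -3**k*(3*k + 8)*factorial(k + 2)
(s_(k+1) − s_k) − t_k = 0

Valid: the claim telescopes to t_k.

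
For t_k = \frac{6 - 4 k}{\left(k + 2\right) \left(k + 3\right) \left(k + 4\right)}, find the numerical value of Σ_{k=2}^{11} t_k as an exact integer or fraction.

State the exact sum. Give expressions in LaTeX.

t_(k+1)/t_k = (k + 2)*(2*k - 1)/((k + 5)*(2*k - 3)).
Gosper form: A/B · C(k+1)/C(k) with A=k + 2, B=k + 5, C=k - 3/2.
Solve (k + 2)·f(k+1) − (k + 4)·f(k) = k - 3/2.
Degrees (1,1,1) ⇒ d ≤ 2.
Solve for f: f(k) = k*(k - 19)/24 (degree 2 ≤ 2).
So s_k = (B(k−1)f/C)·t_k = (k*(k - 19)*(k + 4)/(12*(2*k - 3)))·t_k = -k*(k - 19)/(6*(k + 2)*(k + 3)).
Check: Δs_k = 2*(3 - 2*k)/(k**3 + 9*k**2 + 26*k + 24). ✓
Telescoping: Σ = s_(12) − s_(2) = 1/15 − (17/60) = -13/60.

Σ = -13/60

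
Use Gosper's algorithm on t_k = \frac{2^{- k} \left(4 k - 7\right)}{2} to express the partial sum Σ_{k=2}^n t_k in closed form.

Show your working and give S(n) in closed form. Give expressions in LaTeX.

Ratio r(k) = (4*k - 3)/(2*(4*k - 7)).
A = 1/2, B = 1, C = k - 7/4.
Need (1/2)·f(k+1) − (1)·f(k) = k - 7/4.
From deg A=0, deg B=0, deg C=1: d=1.
Solving with deg f ≤ 1: f(k) = -(4*k - 3)/2.
Certificate R = B(k−1)f/C = -2*(4*k - 3)/(4*k - 7) gives s_k = (3 - 4*k)/2**k.
Verify: (4*k - 7)/(2*2**k) matches t_k.
Σ_(k=2)^n t_k = s_(n+1) − s_(2) = (2**(-n - 1)*(-4*n - 1)) − (-5/4), i.e. 2**(-n - 2)*(5*2**n - 8*n - 2).

S(n) = 2^{- n - 2} \left(5 \cdot 2^{n} - 8 n - 2\right)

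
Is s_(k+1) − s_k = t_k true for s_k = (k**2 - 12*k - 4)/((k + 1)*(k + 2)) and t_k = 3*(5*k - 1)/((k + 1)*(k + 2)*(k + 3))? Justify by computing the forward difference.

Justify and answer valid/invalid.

s_(k+1) = (-12*k + (k + 1)**2 - 16)/((k + 2)*(k + 3))
s_(k+1) − s_k = 3*(5*k - 1)/(k**3 + 6*k**2 + 11*k + 6)
(s_(k+1) − s_k) − t_k = 0

valid (s_(k+1) − s_k reduces to t_k)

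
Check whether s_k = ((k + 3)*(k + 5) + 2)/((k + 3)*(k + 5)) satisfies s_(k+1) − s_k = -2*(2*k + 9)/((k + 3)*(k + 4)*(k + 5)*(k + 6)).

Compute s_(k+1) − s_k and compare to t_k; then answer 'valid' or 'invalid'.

Valid — Δs_k = t_k.

s_(k+1) = ((k + 4)*(k + 6) + 2)/((k + 4)*(k + 6))
s_(k+1) − s_k = 2*(-2*k - 9)/(k**4 + 18*k**3 + 119*k**2 + 342*k + 360)
(s_(k+1) − s_k) − t_k = 0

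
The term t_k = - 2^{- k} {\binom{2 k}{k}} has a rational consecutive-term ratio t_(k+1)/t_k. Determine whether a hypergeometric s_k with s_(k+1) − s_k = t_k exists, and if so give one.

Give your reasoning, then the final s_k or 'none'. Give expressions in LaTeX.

t_(k+1)/t_k = (2*k + 1)/(k + 1).
Normal form (A,B,C) = (2*k + 1, k + 1, 1).
f must satisfy (2*k + 1)·f(k+1) − (k)·f(k) = 1.
From deg A=1, deg B=1, deg C=0: d=-1.
Negative degree bound (-1): no f exists, t_k not Gosper-summable.

none (Gosper's algorithm certifies no s_k)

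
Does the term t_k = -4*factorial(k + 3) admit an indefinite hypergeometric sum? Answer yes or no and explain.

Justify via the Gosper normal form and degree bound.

No — key equation has no polynomial f.

Compute t_(k+1)/t_k: get k + 4.
Factor: A=k + 4; B=1; C=1.
Set up (k + 4)·f(k+1) − (1)·f(k) − (1) = 0.
Degrees (1,0,0) ⇒ d ≤ -1.
deg f ≤ -1 is impossible — no certificate.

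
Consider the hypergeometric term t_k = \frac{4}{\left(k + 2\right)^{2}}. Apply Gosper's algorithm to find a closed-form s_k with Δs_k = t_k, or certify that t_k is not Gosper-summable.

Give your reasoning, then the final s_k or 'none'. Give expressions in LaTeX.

Step 1: r(k) = (k + 2)**2/(k + 3)**2.
Normal form (A,B,C) = (k**2 + 4*k + 4, k**2 + 6*k + 9, 1).
Set up (k**2 + 4*k + 4)·f(k+1) − (k**2 + 4*k + 4)·f(k) − (1) = 0.
deg f ≤ 0 (via 2,2,0).
Put f(k) = c0: A·f(k+1) − B(k−1)·f(k) − C = -1; need -1 = 0 — inconsistent ⇒ no f, not summable.

no hypergeometric antidifference exists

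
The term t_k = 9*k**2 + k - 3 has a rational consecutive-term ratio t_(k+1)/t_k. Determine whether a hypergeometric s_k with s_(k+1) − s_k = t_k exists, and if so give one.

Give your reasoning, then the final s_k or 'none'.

s_k = k*(3*k**2 - 4*k - 2)

t_(k+1)/t_k = (k + 9*(k + 1)**2 - 2)/(9*k**2 + k - 3).
Normal form (A,B,C) = (1, 1, k**2 + k/9 - 1/3).
f must satisfy (1)·f(k+1) − (1)·f(k) = k**2 + k/9 - 1/3.
From deg A=0, deg B=0, deg C=2: d=3.
Solve for f: f(k) = k*(3*k**2 - 4*k - 2)/9 (degree 3 ≤ 3).
Get s_k = R·t_k = k*(3*k**2 - 4*k - 2) with R(k) = B(k−1)f(k)/C(k) = k*(3*k**2 - 4*k - 2)/(9*k**2 + k - 3).
Verify: 9*k**2 + k - 3 matches t_k.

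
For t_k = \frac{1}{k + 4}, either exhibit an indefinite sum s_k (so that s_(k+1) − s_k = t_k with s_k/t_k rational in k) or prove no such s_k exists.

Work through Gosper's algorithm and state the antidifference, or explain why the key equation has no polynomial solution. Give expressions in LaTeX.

r(k) = (k + 4)/(k + 5) after simplifying.
A = k + 4, B = k + 5, C = 1.
Need (k + 4)·f(k+1) − (k + 4)·f(k) = 1.
From deg A=1, deg B=1, deg C=0: d=0.
Put f(k) = c0: A·f(k+1) − B(k−1)·f(k) − C = -1; need -1 = 0 — inconsistent ⇒ no f, not summable.

none — t_k is not Gosper-summable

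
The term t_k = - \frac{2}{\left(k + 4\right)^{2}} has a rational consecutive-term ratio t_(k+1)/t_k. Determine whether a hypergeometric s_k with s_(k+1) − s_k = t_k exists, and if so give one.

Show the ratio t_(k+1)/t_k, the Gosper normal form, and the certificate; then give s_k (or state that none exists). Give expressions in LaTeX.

none — t_k is not Gosper-summable

Ratio r(k) = (k + 4)**2/(k + 5)**2.
Gosper form: A/B · C(k+1)/C(k) with A=k**2 + 8*k + 16, B=k**2 + 10*k + 25, C=1.
Key eq: (k**2 + 8*k + 16)·f(k+1) = (k**2 + 8*k + 16)·f(k) + (1).
From deg A=2, deg B=2, deg C=0: d=0.
f = c0 ⇒ A·f(k+1) − B(k−1)·f(k) − C = -1. The system {-1 = 0} is inconsistent; no antidifference.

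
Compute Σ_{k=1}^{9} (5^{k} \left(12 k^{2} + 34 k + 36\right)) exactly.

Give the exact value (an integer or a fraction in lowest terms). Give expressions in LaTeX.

Ratio r(k) = 5*(6*k**2 + 29*k + 41)/(6*k**2 + 17*k + 18).
Factor: A=5; B=1; C=k**2 + 17*k/6 + 3.
Need (5)·f(k+1) − (1)·f(k) = k**2 + 17*k/6 + 3.
deg f ≤ 2 (via 0,0,2).
Solve for f: f(k) = (3*k**2 + k + 4)/12 (degree 2 ≤ 2).
R(k) = B(k−1)·f(k)/C(k) = (3*k**2 + k + 4)/(2*(6*k**2 + 17*k + 18)); s_k = R·t_k = 5**k*(3*k**2 + k + 4).
Δs = 5**k*(12*k**2 + 34*k + 36), as required.
Telescoping: Σ = s_(10) − s_(1) = 3066406250 − (40) = 3066406210.

Σ = 3066406210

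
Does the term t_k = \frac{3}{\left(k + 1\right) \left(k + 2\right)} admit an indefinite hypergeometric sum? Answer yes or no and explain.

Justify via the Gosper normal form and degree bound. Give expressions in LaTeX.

Yes. s_k = \frac{3 k}{k + 1}.

r(k) = (k + 1)/(k + 3) after simplifying.
Factor: A=k + 1; B=k + 3; C=1.
Solve (k + 1)·f(k+1) − (k + 2)·f(k) = 1.
From deg A=1, deg B=1, deg C=0: d=1.
Match coefficients ⇒ f(k) = k.
Get s_k = R·t_k = 3*k/(k + 1) with R(k) = B(k−1)f(k)/C(k) = k*(k + 2).
Verify: 3/(k**2 + 3*k + 2) matches t_k.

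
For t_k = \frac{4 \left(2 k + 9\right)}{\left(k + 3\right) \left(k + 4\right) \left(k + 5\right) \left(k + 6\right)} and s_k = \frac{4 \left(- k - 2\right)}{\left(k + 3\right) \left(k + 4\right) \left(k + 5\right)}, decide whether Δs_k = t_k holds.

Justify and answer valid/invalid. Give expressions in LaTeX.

s_(k+1) = 4*(-k - 3)/((k + 4)*(k + 5)*(k + 6))
s_(k+1) − s_k = 4*(2*k + 3)/(k**4 + 18*k**3 + 119*k**2 + 342*k + 360)
(s_(k+1) − s_k) − t_k = -24/(k**4 + 18*k**3 + 119*k**2 + 342*k + 360)

Invalid: residual - \frac{24}{k^{4} + 18 k^{3} + 119 k^{2} + 342 k + 360} ≠ 0.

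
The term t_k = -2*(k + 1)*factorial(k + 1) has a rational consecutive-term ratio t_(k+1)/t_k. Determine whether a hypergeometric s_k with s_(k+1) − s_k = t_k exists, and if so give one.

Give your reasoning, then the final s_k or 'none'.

t_(k+1)/t_k = (k + 2)**2/(k + 1).
Factor: A=k + 2; B=1; C=k + 1.
Solve (k + 2)·f(k+1) − (1)·f(k) = k + 1.
deg f ≤ 0 (via 1,0,1).
Solving with deg f ≤ 0: f(k) = 1.
So s_k = (B(k−1)f/C)·t_k = (1/(k + 1))·t_k = -2*factorial(k + 1).
s_(k+1) − s_k = -2*(k + 1)*factorial(k + 1) = t_k.

s_k = -2*factorial(k + 1)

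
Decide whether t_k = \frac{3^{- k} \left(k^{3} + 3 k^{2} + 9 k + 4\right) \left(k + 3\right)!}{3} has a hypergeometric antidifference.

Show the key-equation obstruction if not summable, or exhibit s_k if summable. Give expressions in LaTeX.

Yes. s_k = 3^{- k} k^{2} \left(k + 3\right)!.

Step 1: r(k) = (k**4 + 10*k**3 + 42*k**2 + 89*k + 68)/(3*(k**3 + 3*k**2 + 9*k + 4)).
Gosper form: A/B · C(k+1)/C(k) with A=k/3 + 4/3, B=1, C=k**3 + 3*k**2 + 9*k + 4.
f must satisfy (k/3 + 4/3)·f(k+1) − (1)·f(k) = k**3 + 3*k**2 + 9*k + 4.
Bound: deg f ≤ 2.
Solve for f: f(k) = 3*k**2 (degree 2 ≤ 2).
Certificate R = B(k−1)f/C = 3*k**2/(k**3 + 3*k**2 + 9*k + 4) gives s_k = k**2*factorial(k + 3)/3**k.
Δs = (k**3 + 3*k**2 + 9*k + 4)*factorial(k + 3)/(3*3**k), as required.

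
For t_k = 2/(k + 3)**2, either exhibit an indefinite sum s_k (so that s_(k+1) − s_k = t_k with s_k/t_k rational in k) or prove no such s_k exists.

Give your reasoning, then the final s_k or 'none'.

Ratio r(k) = (k + 3)**2/(k + 4)**2.
So A=k**2 + 6*k + 9 and B=k**2 + 8*k + 16, with C=1.
Set up (k**2 + 6*k + 9)·f(k+1) − (k**2 + 6*k + 9)·f(k) − (1) = 0.
deg f ≤ 0 (via 2,2,0).
f = c0 ⇒ A·f(k+1) − B(k−1)·f(k) − C = -1. The system {-1 = 0} is inconsistent; no antidifference.

not Gosper-summable; s_k does not exist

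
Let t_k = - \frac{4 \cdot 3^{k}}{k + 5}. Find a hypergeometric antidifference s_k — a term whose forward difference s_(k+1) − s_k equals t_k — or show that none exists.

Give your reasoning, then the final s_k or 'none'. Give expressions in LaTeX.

none (Gosper's algorithm certifies no s_k)

r(k) = 3*(k + 5)/(k + 6) after simplifying.
Take A(k)=3*k + 15, B(k)=k + 6, C(k)=1.
Need (3*k + 15)·f(k+1) − (k + 5)·f(k) = 1.
deg f ≤ -1 (via 1,1,0).
Bound -1 < 0, so the key equation has no polynomial solution.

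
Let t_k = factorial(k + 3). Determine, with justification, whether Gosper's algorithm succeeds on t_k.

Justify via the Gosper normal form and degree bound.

The ratio is k + 4.
Normal form (A,B,C) = (k + 4, 1, 1).
Need (k + 4)·f(k+1) − (1)·f(k) = 1.
deg f ≤ -1 (via 1,0,0).
deg f ≤ -1 is impossible — no certificate.

No — t_k has no hypergeometric antidifference.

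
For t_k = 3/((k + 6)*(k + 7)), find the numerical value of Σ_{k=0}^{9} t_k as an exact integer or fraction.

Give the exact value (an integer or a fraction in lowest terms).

Σ = 5/16

Compute t_(k+1)/t_k: get (k + 6)/(k + 8).
Gosper form: A/B · C(k+1)/C(k) with A=k + 6, B=k + 8, C=1.
Need (k + 6)·f(k+1) − (k + 7)·f(k) = 1.
Bound: deg f ≤ 1.
Coefficient equations give f(k) = k/6.
Certificate R = B(k−1)f/C = k*(k + 7)/6 gives s_k = k/(2*(k + 6)).
Δs = 3/(k**2 + 13*k + 42), as required.
Sum = s_(10) − s_(0); s_(10) = 5/16, s_(0) = 0 ⇒ 5/16.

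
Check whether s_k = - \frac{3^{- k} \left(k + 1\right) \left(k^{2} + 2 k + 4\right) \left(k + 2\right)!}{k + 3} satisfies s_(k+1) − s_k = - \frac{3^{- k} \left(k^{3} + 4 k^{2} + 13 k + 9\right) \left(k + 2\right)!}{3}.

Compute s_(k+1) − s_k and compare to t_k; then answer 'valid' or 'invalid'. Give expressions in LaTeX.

Invalid: residual \frac{2 \cdot 3^{- k} \left(k^{4} + 7 k^{3} + 22 k^{2} + 42 k + 15\right) \left(k + 2\right)!}{3 \left(k + 3\right) \left(k + 4\right)} ≠ 0.

s_(k+1) = -(k + 2)*(k**2 + 4*k + 7)*factorial(k + 3)/(3*3**k*(k + 4))
s_(k+1) − s_k = -(k**5 + 9*k**4 + 39*k**3 + 104*k**2 + 135*k + 78)*factorial(k + 2)/(3*3**k*(k + 3)*(k + 4))
(s_(k+1) − s_k) − t_k = 2*(k**4 + 7*k**3 + 22*k**2 + 42*k + 15)*factorial(k + 2)/(3*3**k*(k + 3)*(k + 4))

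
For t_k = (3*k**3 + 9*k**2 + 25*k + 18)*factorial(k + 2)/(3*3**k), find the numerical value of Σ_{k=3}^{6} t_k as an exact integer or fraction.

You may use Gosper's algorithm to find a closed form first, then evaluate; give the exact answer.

t_(k+1)/t_k = (3*k**4 + 27*k**3 + 106*k**2 + 211*k + 165)/(3*(3*k**3 + 9*k**2 + 25*k + 18)).
Gosper form: A/B · C(k+1)/C(k) with A=k/3 + 1, B=1, C=k**3 + 3*k**2 + 25*k/3 + 6.
Need (k/3 + 1)·f(k+1) − (1)·f(k) = k**3 + 3*k**2 + 25*k/3 + 6.
d = 2 from the (1,0,3) case.
Coefficient equations give f(k) = 3*k**2 + 3*k + 1.
So s_k = (B(k−1)f/C)·t_k = (3*(3*k**2 + 3*k + 1)/(3*k**3 + 9*k**2 + 25*k + 18))·t_k = (3*k**2 + 3*k + 1)*factorial(k + 2)/3**k.
s_(k+1) − s_k = (3*k**3 + 9*k**2 + 25*k + 18)*factorial(k + 2)/(3*3**k) = t_k.
Evaluate s at k=7 and k=3: 757120/27 and 1480/9; difference 752680/27.

Σ = 752680/27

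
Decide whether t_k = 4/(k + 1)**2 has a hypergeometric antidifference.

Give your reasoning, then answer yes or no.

No — the linear system for f has no solution.

Compute t_(k+1)/t_k: get (k + 1)**2/(k + 2)**2.
Normal form (A,B,C) = (k**2 + 2*k + 1, k**2 + 4*k + 4, 1).
Need (k**2 + 2*k + 1)·f(k+1) − (k**2 + 2*k + 1)·f(k) = 1.
Bound: deg f ≤ 0.
f = c0 ⇒ A·f(k+1) − B(k−1)·f(k) − C = -1. The system {-1 = 0} is inconsistent; no antidifference.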